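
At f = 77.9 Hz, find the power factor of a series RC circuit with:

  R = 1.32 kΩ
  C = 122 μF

Step 1 — Angular frequency: ω = 2π·f = 2π·77.9 = 489.5 rad/s.
Step 2 — Component impedances:
  R: Z = R = 1320 Ω
  C: Z = 1/(jωC) = -j/(ω·C) = 0 - j16.75 Ω
Step 3 — Series combination: Z_total = R + C = 1320 - j16.75 Ω = 1320∠-0.7° Ω.
Step 4 — Power factor: PF = cos(φ) = Re(Z)/|Z| = 1320/1320.1 = 0.9999.
Step 5 — Type: Im(Z) = -16.75 ⇒ leading (phase φ = -0.7°).

PF = 0.9999 (leading, φ = -0.7°)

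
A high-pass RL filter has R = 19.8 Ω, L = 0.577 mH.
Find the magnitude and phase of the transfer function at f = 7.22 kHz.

Step 1 — Angular frequency: ω = 2π·7220 = 4.536e+04 rad/s.
Step 2 — Transfer function: H(jω) = jωL/(R + jωL).
Step 3 — Numerator jωL = j·26.18; denominator R + jωL = 19.8 + j26.18.
Step 4 — H = 0.6361 + j0.4811.
Step 5 — Magnitude: |H| = 0.7975 (-2.0 dB); phase: φ = 37.1°.

|H| = 0.7975 (-2.0 dB), φ = 37.1°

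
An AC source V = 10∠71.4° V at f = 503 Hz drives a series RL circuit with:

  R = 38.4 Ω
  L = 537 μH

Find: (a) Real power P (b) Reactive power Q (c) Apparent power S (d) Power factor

Step 1 — Angular frequency: ω = 2π·f = 2π·503 = 3160 rad/s.
Step 2 — Component impedances:
  R: Z = R = 38.4 Ω
  L: Z = jωL = j·3160·0.000537 = 0 + j1.697 Ω
Step 3 — Series combination: Z_total = R + L = 38.4 + j1.697 Ω = 38.44∠2.5° Ω.
Step 4 — Source phasor: V = 10∠71.4° V = 3.19 + j9.478 V.
Step 5 — Current: I = V / Z = 0.09379 + j0.2427 A = 0.2602∠68.9° A.
Step 6 — Complex power: S = V·I* = 2.599 + j0.1149 VA.
Step 7 — Real power: P = Re(S) = 2.599 W.
Step 8 — Reactive power: Q = Im(S) = 0.1149 VAR.
Step 9 — Apparent power: |S| = 2.602 VA.
Step 10 — Power factor: PF = P/|S| = 0.999 (lagging).

(a) P = 2.599 W  (b) Q = 0.1149 VAR  (c) S = 2.602 VA  (d) PF = 0.999 (lagging)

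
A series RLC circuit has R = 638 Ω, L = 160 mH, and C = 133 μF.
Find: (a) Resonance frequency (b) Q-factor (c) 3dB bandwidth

Step 1 — Resonance condition Im(Z)=0 gives ω₀ = 1/√(LC).
Step 2 — ω₀ = 1/√(0.16·0.000133) = 216.8 rad/s.
Step 3 — f₀ = ω₀/(2π) = 34.5 Hz.
Step 4 — Series Q: Q = ω₀L/R = 216.8·0.16/638 = 0.05436.
Step 5 — 3dB bandwidth: Δω = ω₀/Q = 3988 rad/s; BW = Δω/(2π) = 634.6 Hz.

(a) f₀ = 34.5 Hz  (b) Q = 0.05436  (c) BW = 634.6 Hz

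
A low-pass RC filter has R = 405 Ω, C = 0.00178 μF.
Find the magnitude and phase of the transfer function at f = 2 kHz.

Step 1 — Angular frequency: ω = 2π·2000 = 1.257e+04 rad/s.
Step 2 — Transfer function: H(jω) = 1/(1 + jωRC).
Step 3 — Denominator: 1 + jωRC = 1 + j·1.257e+04·405·1.78e-09 = 1 + j0.009059.
Step 4 — H = 0.9999 - j0.009058.
Step 5 — Magnitude: |H| = 1 (-0.0 dB); phase: φ = -0.5°.

|H| = 1 (-0.0 dB), φ = -0.5°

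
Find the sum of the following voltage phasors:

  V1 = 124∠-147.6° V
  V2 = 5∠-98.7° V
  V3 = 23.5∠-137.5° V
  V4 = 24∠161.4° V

Step 1 — Convert each phasor to rectangular form:
  V1 = 124·(cos(-147.6°) + j·sin(-147.6°)) = -104.7 - j66.44 V
  V2 = 5·(cos(-98.7°) + j·sin(-98.7°)) = -0.7563 - j4.942 V
  V3 = 23.5·(cos(-137.5°) + j·sin(-137.5°)) = -17.33 - j15.88 V
  V4 = 24·(cos(161.4°) + j·sin(161.4°)) = -22.75 + j7.655 V
Step 2 — Sum components: V_total = -145.5 - j79.61 V.
Step 3 — Convert to polar: |V_total| = 165.9 V, ∠V_total = -151.3°.

V_total = 165.9∠-151.3° V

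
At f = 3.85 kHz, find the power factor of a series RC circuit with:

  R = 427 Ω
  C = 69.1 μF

Step 1 — Angular frequency: ω = 2π·f = 2π·3850 = 2.419e+04 rad/s.
Step 2 — Component impedances:
  R: Z = R = 427 Ω
  C: Z = 1/(jωC) = -j/(ω·C) = 0 - j0.5982 Ω
Step 3 — Series combination: Z_total = R + C = 427 - j0.5982 Ω = 427∠-0.1° Ω.
Step 4 — Power factor: PF = cos(φ) = Re(Z)/|Z| = 427/427 = 1.
Step 5 — Type: Im(Z) = -0.5982 ⇒ leading (phase φ = -0.1°).

PF = 1 (leading, φ = -0.1°)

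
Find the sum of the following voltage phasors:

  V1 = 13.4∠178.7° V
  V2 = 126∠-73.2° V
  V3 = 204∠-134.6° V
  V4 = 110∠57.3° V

Step 1 — Convert each phasor to rectangular form:
  V1 = 13.4·(cos(178.7°) + j·sin(178.7°)) = -13.4 + j0.304 V
  V2 = 126·(cos(-73.2°) + j·sin(-73.2°)) = 36.42 - j120.6 V
  V3 = 204·(cos(-134.6°) + j·sin(-134.6°)) = -143.2 - j145.3 V
  V4 = 110·(cos(57.3°) + j·sin(57.3°)) = 59.43 + j92.57 V
Step 2 — Sum components: V_total = -60.79 - j173 V.
Step 3 — Convert to polar: |V_total| = 183.4 V, ∠V_total = -109.4°.

V_total = 183.4∠-109.4° V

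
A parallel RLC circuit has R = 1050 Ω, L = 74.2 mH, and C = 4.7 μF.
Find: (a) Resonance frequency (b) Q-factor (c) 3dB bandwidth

Step 1 — Resonance: ω₀ = 1/√(LC) = 1/√(0.0742·4.7e-06) = 1693 rad/s.
Step 2 — f₀ = ω₀/(2π) = 269.5 Hz.
Step 3 — Parallel Q: Q = R/(ω₀L) = 1050/(1693·0.0742) = 8.357.
Step 4 — Bandwidth: Δω = ω₀/Q = 202.6 rad/s; BW = Δω/(2π) = 32.25 Hz.

(a) f₀ = 269.5 Hz  (b) Q = 8.357  (c) BW = 32.25 Hz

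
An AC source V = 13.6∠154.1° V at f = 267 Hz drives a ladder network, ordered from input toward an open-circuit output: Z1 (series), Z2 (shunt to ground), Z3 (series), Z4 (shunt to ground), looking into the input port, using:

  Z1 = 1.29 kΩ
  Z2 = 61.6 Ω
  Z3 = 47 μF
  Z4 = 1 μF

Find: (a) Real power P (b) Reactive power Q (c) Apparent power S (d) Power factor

Step 1 — Angular frequency: ω = 2π·f = 2π·267 = 1678 rad/s.
Step 2 — Component impedances:
  Z1: Z = R = 1290 Ω
  Z2: Z = R = 61.6 Ω
  Z3: Z = 1/(jωC) = -j/(ω·C) = 0 - j12.68 Ω
  Z4: Z = 1/(jωC) = -j/(ω·C) = 0 - j596.1 Ω
Step 3 — Ladder network (open output): work backward from the far end, alternating series and parallel combinations. Z_in = 1351 - j6.17 Ω = 1351∠-0.3° Ω.
Step 4 — Source phasor: V = 13.6∠154.1° V = -12.23 + j5.941 V.
Step 5 — Current: I = V / Z = -0.009076 + j0.004356 A = 0.01007∠154.4° A.
Step 6 — Complex power: S = V·I* = 0.1369 - j0.0006253 VA.
Step 7 — Real power: P = Re(S) = 0.1369 W.
Step 8 — Reactive power: Q = Im(S) = -0.0006253 VAR.
Step 9 — Apparent power: |S| = 0.1369 VA.
Step 10 — Power factor: PF = P/|S| = 1 (leading).

(a) P = 0.1369 W  (b) Q = -0.0006253 VAR  (c) S = 0.1369 VA  (d) PF = 1 (leading)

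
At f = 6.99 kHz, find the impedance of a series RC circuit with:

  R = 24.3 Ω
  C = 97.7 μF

Step 1 — Angular frequency: ω = 2π·f = 2π·6990 = 4.392e+04 rad/s.
Step 2 — Component impedances:
  R: Z = R = 24.3 Ω
  C: Z = 1/(jωC) = -j/(ω·C) = 0 - j0.233 Ω
Step 3 — Series combination: Z_total = R + C = 24.3 - j0.233 Ω = 24.3∠-0.5° Ω.

Z = 24.3 - j0.233 Ω = 24.3∠-0.5° Ω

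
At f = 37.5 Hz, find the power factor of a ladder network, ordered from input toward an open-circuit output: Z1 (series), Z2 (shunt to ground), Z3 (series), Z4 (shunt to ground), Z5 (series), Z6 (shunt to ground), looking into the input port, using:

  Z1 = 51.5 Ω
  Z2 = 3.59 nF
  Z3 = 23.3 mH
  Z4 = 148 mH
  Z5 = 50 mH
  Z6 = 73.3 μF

Step 1 — Angular frequency: ω = 2π·f = 2π·37.5 = 235.6 rad/s.
Step 2 — Component impedances:
  Z1: Z = R = 51.5 Ω
  Z2: Z = 1/(jωC) = -j/(ω·C) = 0 - j1.182e+06 Ω
  Z3: Z = jωL = j·235.6·0.0233 = 0 + j5.49 Ω
  Z4: Z = jωL = j·235.6·0.148 = 0 + j34.87 Ω
  Z5: Z = jωL = j·235.6·0.05 = 0 + j11.78 Ω
  Z6: Z = 1/(jωC) = -j/(ω·C) = 0 - j57.9 Ω
Step 3 — Ladder network (open output): work backward from the far end, alternating series and parallel combinations. Z_in = 51.5 + j148.5 Ω = 157.2∠70.9° Ω.
Step 4 — Power factor: PF = cos(φ) = Re(Z)/|Z| = 51.5/157.17 = 0.3277.
Step 5 — Type: Im(Z) = 148.5 ⇒ lagging (phase φ = 70.9°).

PF = 0.3277 (lagging, φ = 70.9°)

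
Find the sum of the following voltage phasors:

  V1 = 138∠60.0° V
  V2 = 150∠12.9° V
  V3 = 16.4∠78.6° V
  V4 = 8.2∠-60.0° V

Step 1 — Convert each phasor to rectangular form:
  V1 = 138·(cos(60.0°) + j·sin(60.0°)) = 69 + j119.5 V
  V2 = 150·(cos(12.9°) + j·sin(12.9°)) = 146.2 + j33.49 V
  V3 = 16.4·(cos(78.6°) + j·sin(78.6°)) = 3.242 + j16.08 V
  V4 = 8.2·(cos(-60.0°) + j·sin(-60.0°)) = 4.1 - j7.101 V
Step 2 — Sum components: V_total = 222.6 + j162 V.
Step 3 — Convert to polar: |V_total| = 275.3 V, ∠V_total = 36.0°.

V_total = 275.3∠36.0° V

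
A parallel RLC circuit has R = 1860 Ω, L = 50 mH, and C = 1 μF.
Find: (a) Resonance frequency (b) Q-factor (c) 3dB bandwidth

Step 1 — Resonance: ω₀ = 1/√(LC) = 1/√(0.05·1e-06) = 4472 rad/s.
Step 2 — f₀ = ω₀/(2π) = 711.8 Hz.
Step 3 — Parallel Q: Q = R/(ω₀L) = 1860/(4472·0.05) = 8.318.
Step 4 — Bandwidth: Δω = ω₀/Q = 537.6 rad/s; BW = Δω/(2π) = 85.57 Hz.

(a) f₀ = 711.8 Hz  (b) Q = 8.318  (c) BW = 85.57 Hz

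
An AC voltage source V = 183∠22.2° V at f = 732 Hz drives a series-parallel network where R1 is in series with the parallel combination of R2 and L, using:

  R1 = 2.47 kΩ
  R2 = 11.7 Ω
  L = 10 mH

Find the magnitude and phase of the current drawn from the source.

Step 1 — Angular frequency: ω = 2π·f = 2π·732 = 4599 rad/s.
Step 2 — Component impedances:
  R1: Z = R = 2470 Ω
  R2: Z = R = 11.7 Ω
  L: Z = jωL = j·4599·0.01 = 0 + j45.99 Ω
Step 3 — Parallel branch: R2 || L = 1/(1/R2 + 1/L) = 10.99 + j2.795 Ω.
Step 4 — Series with R1: Z_total = R1 + (R2 || L) = 2481 + j2.795 Ω = 2481∠0.1° Ω.
Step 5 — Source phasor: V = 183∠22.2° V = 169.4 + j69.14 V.
Step 6 — Ohm's law: I = V / Z_total = (169.4 + j69.14) / (2481 + j2.795) = 0.06832 + j0.02779 A.
Step 7 — Convert to polar: |I| = 0.07376 A, ∠I = 22.1°.

I = 0.07376∠22.1° A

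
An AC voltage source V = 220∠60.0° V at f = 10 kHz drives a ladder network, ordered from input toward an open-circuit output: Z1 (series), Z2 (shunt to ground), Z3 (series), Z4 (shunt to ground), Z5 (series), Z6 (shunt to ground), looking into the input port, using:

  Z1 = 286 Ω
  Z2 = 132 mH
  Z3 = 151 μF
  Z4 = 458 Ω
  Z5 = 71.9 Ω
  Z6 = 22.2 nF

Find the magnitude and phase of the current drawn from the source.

Step 1 — Angular frequency: ω = 2π·f = 2π·1e+04 = 6.283e+04 rad/s.
Step 2 — Component impedances:
  Z1: Z = R = 286 Ω
  Z2: Z = jωL = j·6.283e+04·0.132 = 0 + j8294 Ω
  Z3: Z = 1/(jωC) = -j/(ω·C) = 0 - j0.1054 Ω
  Z4: Z = R = 458 Ω
  Z5: Z = R = 71.9 Ω
  Z6: Z = 1/(jωC) = -j/(ω·C) = 0 - j716.9 Ω
Step 3 — Ladder network (open output): work backward from the far end, alternating series and parallel combinations. Z_in = 618.7 - j180.7 Ω = 644.5∠-16.3° Ω.
Step 4 — Source phasor: V = 220∠60.0° V = 110 + j190.5 V.
Step 5 — Ohm's law: I = V / Z_total = (110 + j190.5) / (618.7 - j180.7) = 0.08095 + j0.3316 A.
Step 6 — Convert to polar: |I| = 0.3413 A, ∠I = 76.3°.

I = 0.3413∠76.3° A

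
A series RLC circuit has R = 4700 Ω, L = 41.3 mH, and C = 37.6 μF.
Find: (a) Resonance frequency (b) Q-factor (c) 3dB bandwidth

Step 1 — Resonance: ω₀ = 1/√(LC) = 1/√(0.0413·3.76e-05) = 802.5 rad/s.
Step 2 — f₀ = ω₀/(2π) = 127.7 Hz.
Step 3 — Series Q: Q = ω₀L/R = 802.5·0.0413/4700 = 0.007052.
Step 4 — Bandwidth: Δω = ω₀/Q = 1.138e+05 rad/s; BW = Δω/(2π) = 1.811e+04 Hz.

(a) f₀ = 127.7 Hz  (b) Q = 0.007052  (c) BW = 1.811e+04 Hz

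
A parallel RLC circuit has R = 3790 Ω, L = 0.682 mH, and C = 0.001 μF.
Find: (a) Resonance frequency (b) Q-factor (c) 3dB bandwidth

Step 1 — Resonance: ω₀ = 1/√(LC) = 1/√(0.000682·1e-09) = 1.211e+06 rad/s.
Step 2 — f₀ = ω₀/(2π) = 1.927e+05 Hz.
Step 3 — Parallel Q: Q = R/(ω₀L) = 3790/(1.211e+06·0.000682) = 4.589.
Step 4 — Bandwidth: Δω = ω₀/Q = 2.639e+05 rad/s; BW = Δω/(2π) = 4.199e+04 Hz.

(a) f₀ = 1.927e+05 Hz  (b) Q = 4.589  (c) BW = 4.199e+04 Hz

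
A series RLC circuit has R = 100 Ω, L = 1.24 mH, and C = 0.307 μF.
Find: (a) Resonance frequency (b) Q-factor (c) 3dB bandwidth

Step 1 — Resonance: ω₀ = 1/√(LC) = 1/√(0.00124·3.07e-07) = 5.125e+04 rad/s.
Step 2 — f₀ = ω₀/(2π) = 8157 Hz.
Step 3 — Series Q: Q = ω₀L/R = 5.125e+04·0.00124/100 = 0.6355.
Step 4 — Bandwidth: Δω = ω₀/Q = 8.065e+04 rad/s; BW = Δω/(2π) = 1.284e+04 Hz.

(a) f₀ = 8157 Hz  (b) Q = 0.6355  (c) BW = 1.284e+04 Hz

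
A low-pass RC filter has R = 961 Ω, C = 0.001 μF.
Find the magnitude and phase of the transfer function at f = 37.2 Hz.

Step 1 — Angular frequency: ω = 2π·37.2 = 233.7 rad/s.
Step 2 — Transfer function: H(jω) = 1/(1 + jωRC).
Step 3 — Denominator: 1 + jωRC = 1 + j·233.7·961·1e-09 = 1 + j0.0002246.
Step 4 — H = 1 - j0.0002246.
Step 5 — Magnitude: |H| = 1 (-0.0 dB); phase: φ = -0.0°.

|H| = 1 (-0.0 dB), φ = -0.0°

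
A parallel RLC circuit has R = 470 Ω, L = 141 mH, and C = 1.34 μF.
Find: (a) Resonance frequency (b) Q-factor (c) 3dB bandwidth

Step 1 — Resonance: ω₀ = 1/√(LC) = 1/√(0.141·1.34e-06) = 2301 rad/s.
Step 2 — f₀ = ω₀/(2π) = 366.1 Hz.
Step 3 — Parallel Q: Q = R/(ω₀L) = 470/(2301·0.141) = 1.449.
Step 4 — Bandwidth: Δω = ω₀/Q = 1588 rad/s; BW = Δω/(2π) = 252.7 Hz.

(a) f₀ = 366.1 Hz  (b) Q = 1.449  (c) BW = 252.7 Hz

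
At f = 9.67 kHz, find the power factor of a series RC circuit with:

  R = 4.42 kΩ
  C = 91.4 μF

Step 1 — Angular frequency: ω = 2π·f = 2π·9670 = 6.076e+04 rad/s.
Step 2 — Component impedances:
  R: Z = R = 4420 Ω
  C: Z = 1/(jωC) = -j/(ω·C) = 0 - j0.1801 Ω
Step 3 — Series combination: Z_total = R + C = 4420 - j0.1801 Ω = 4420∠-0.0° Ω.
Step 4 — Power factor: PF = cos(φ) = Re(Z)/|Z| = 4420/4420 = 1.
Step 5 — Type: Im(Z) = -0.1801 ⇒ leading (phase φ = -0.0°).

PF = 1 (leading, φ = -0.0°)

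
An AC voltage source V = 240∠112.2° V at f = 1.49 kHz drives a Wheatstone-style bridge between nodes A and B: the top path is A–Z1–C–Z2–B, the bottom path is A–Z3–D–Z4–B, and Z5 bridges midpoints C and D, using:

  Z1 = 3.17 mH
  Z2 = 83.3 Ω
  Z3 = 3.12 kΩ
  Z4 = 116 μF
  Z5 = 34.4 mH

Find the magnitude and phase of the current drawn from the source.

Step 1 — Angular frequency: ω = 2π·f = 2π·1490 = 9362 rad/s.
Step 2 — Component impedances:
  Z1: Z = jωL = j·9362·0.00317 = 0 + j29.68 Ω
  Z2: Z = R = 83.3 Ω
  Z3: Z = R = 3120 Ω
  Z4: Z = 1/(jωC) = -j/(ω·C) = 0 - j0.9208 Ω
  Z5: Z = jωL = j·9362·0.0344 = 0 + j322.1 Ω
Step 3 — Bridge requires nodal analysis (the Z5 bridge couples midpoints C and D, so the two paths cannot be reduced to a simple series/parallel combination). Setting node B to ground and injecting 1 A at node A, the 3-node admittance system at A, C, D solves to V_A = Z_AB = 76.88 + j47.49 Ω = 90.36∠31.7° Ω.
Step 4 — Source phasor: V = 240∠112.2° V = -90.68 + j222.2 V.
Step 5 — Ohm's law: I = V / Z_total = (-90.68 + j222.2) / (76.88 + j47.49) = 0.4387 + j2.619 A.
Step 6 — Convert to polar: |I| = 2.656 A, ∠I = 80.5°.

I = 2.656∠80.5° A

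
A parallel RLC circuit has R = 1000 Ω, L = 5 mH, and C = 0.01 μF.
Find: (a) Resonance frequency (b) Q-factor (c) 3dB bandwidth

Step 1 — Resonance: ω₀ = 1/√(LC) = 1/√(0.005·1e-08) = 1.414e+05 rad/s.
Step 2 — f₀ = ω₀/(2π) = 2.251e+04 Hz.
Step 3 — Parallel Q: Q = R/(ω₀L) = 1000/(1.414e+05·0.005) = 1.414.
Step 4 — Bandwidth: Δω = ω₀/Q = 1e+05 rad/s; BW = Δω/(2π) = 1.592e+04 Hz.

(a) f₀ = 2.251e+04 Hz  (b) Q = 1.414  (c) BW = 1.592e+04 Hz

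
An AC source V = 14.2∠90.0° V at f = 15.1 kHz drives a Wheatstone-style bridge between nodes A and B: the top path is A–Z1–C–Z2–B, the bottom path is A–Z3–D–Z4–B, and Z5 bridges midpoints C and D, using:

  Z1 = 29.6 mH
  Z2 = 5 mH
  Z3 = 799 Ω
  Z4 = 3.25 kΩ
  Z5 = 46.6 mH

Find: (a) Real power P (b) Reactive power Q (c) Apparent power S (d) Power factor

Step 1 — Angular frequency: ω = 2π·f = 2π·1.51e+04 = 9.488e+04 rad/s.
Step 2 — Component impedances:
  Z1: Z = jωL = j·9.488e+04·0.0296 = 0 + j2808 Ω
  Z2: Z = jωL = j·9.488e+04·0.005 = 0 + j474.4 Ω
  Z3: Z = R = 799 Ω
  Z4: Z = R = 3250 Ω
  Z5: Z = jωL = j·9.488e+04·0.0466 = 0 + j4421 Ω
Step 3 — Bridge requires nodal analysis (the Z5 bridge couples midpoints C and D, so the two paths cannot be reduced to a simple series/parallel combination). Setting node B to ground and injecting 1 A at node A, the 3-node admittance system at A, C, D solves to V_A = Z_AB = 1169 + j1776 Ω = 2126∠56.6° Ω.
Step 4 — Source phasor: V = 14.2∠90.0° V = 0 + j14.2 V.
Step 5 — Current: I = V / Z = 0.005578 + j0.003673 A = 0.006679∠33.4° A.
Step 6 — Complex power: S = V·I* = 0.05216 + j0.07921 VA.
Step 7 — Real power: P = Re(S) = 0.05216 W.
Step 8 — Reactive power: Q = Im(S) = 0.07921 VAR.
Step 9 — Apparent power: |S| = 0.09484 VA.
Step 10 — Power factor: PF = P/|S| = 0.55 (lagging).

(a) P = 0.05216 W  (b) Q = 0.07921 VAR  (c) S = 0.09484 VA  (d) PF = 0.55 (lagging)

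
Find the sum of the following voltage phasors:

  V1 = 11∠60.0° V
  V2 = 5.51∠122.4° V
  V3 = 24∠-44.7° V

Step 1 — Convert each phasor to rectangular form:
  V1 = 11·(cos(60.0°) + j·sin(60.0°)) = 5.5 + j9.526 V
  V2 = 5.51·(cos(122.4°) + j·sin(122.4°)) = -2.952 + j4.652 V
  V3 = 24·(cos(-44.7°) + j·sin(-44.7°)) = 17.06 - j16.88 V
Step 2 — Sum components: V_total = 19.61 - j2.703 V.
Step 3 — Convert to polar: |V_total| = 19.79 V, ∠V_total = -7.8°.

V_total = 19.79∠-7.8° V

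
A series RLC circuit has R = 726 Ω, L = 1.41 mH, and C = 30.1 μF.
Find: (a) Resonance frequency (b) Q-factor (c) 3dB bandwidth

Step 1 — Resonance: ω₀ = 1/√(LC) = 1/√(0.00141·3.01e-05) = 4854 rad/s.
Step 2 — f₀ = ω₀/(2π) = 772.6 Hz.
Step 3 — Series Q: Q = ω₀L/R = 4854·0.00141/726 = 0.009427.
Step 4 — Bandwidth: Δω = ω₀/Q = 5.149e+05 rad/s; BW = Δω/(2π) = 8.195e+04 Hz.

(a) f₀ = 772.6 Hz  (b) Q = 0.009427  (c) BW = 8.195e+04 Hz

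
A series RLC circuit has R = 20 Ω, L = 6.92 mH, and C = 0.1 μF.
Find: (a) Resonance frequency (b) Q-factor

Step 1 — Resonance condition Im(Z)=0 gives ω₀ = 1/√(LC).
Step 2 — ω₀ = 1/√(0.00692·1e-07) = 3.801e+04 rad/s.
Step 3 — f₀ = ω₀/(2π) = 6050 Hz.
Step 4 — Series Q: Q = ω₀L/R = 3.801e+04·0.00692/20 = 13.15.

(a) f₀ = 6050 Hz  (b) Q = 13.15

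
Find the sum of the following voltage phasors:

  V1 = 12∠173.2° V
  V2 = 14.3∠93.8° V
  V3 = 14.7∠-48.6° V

Step 1 — Convert each phasor to rectangular form:
  V1 = 12·(cos(173.2°) + j·sin(173.2°)) = -11.92 + j1.421 V
  V2 = 14.3·(cos(93.8°) + j·sin(93.8°)) = -0.9477 + j14.27 V
  V3 = 14.7·(cos(-48.6°) + j·sin(-48.6°)) = 9.721 - j11.03 V
Step 2 — Sum components: V_total = -3.142 + j4.663 V.
Step 3 — Convert to polar: |V_total| = 5.623 V, ∠V_total = 124.0°.

V_total = 5.623∠124.0° V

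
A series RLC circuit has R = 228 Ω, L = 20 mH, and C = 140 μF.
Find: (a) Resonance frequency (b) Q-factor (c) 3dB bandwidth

Step 1 — Resonance condition Im(Z)=0 gives ω₀ = 1/√(LC).
Step 2 — ω₀ = 1/√(0.02·0.00014) = 597.6 rad/s.
Step 3 — f₀ = ω₀/(2π) = 95.11 Hz.
Step 4 — Series Q: Q = ω₀L/R = 597.6·0.02/228 = 0.05242.
Step 5 — 3dB bandwidth: Δω = ω₀/Q = 1.14e+04 rad/s; BW = Δω/(2π) = 1814 Hz.

(a) f₀ = 95.11 Hz  (b) Q = 0.05242  (c) BW = 1814 Hz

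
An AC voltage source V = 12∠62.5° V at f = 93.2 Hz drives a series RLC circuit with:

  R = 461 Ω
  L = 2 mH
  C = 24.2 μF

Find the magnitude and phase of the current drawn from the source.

Step 1 — Angular frequency: ω = 2π·f = 2π·93.2 = 585.6 rad/s.
Step 2 — Component impedances:
  R: Z = R = 461 Ω
  L: Z = jωL = j·585.6·0.002 = 0 + j1.171 Ω
  C: Z = 1/(jωC) = -j/(ω·C) = 0 - j70.56 Ω
Step 3 — Series combination: Z_total = R + L + C = 461 - j69.39 Ω = 466.2∠-8.6° Ω.
Step 4 — Source phasor: V = 12∠62.5° V = 5.541 + j10.64 V.
Step 5 — Ohm's law: I = V / Z_total = (5.541 + j10.64) / (461 - j69.39) = 0.008355 + j0.02435 A.
Step 6 — Convert to polar: |I| = 0.02574 A, ∠I = 71.1°.

I = 0.02574∠71.1° A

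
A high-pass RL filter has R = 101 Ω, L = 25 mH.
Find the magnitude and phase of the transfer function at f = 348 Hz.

Step 1 — Angular frequency: ω = 2π·348 = 2187 rad/s.
Step 2 — Transfer function: H(jω) = jωL/(R + jωL).
Step 3 — Numerator jωL = j·54.66; denominator R + jωL = 101 + j54.66.
Step 4 — H = 0.2266 + j0.4186.
Step 5 — Magnitude: |H| = 0.476 (-6.4 dB); phase: φ = 61.6°.

|H| = 0.476 (-6.4 dB), φ = 61.6°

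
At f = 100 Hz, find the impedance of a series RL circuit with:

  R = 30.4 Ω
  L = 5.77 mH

Step 1 — Angular frequency: ω = 2π·f = 2π·100 = 628.3 rad/s.
Step 2 — Component impedances:
  R: Z = R = 30.4 Ω
  L: Z = jωL = j·628.3·0.00577 = 0 + j3.625 Ω
Step 3 — Series combination: Z_total = R + L = 30.4 + j3.625 Ω = 30.62∠6.8° Ω.

Z = 30.4 + j3.625 Ω = 30.62∠6.8° Ω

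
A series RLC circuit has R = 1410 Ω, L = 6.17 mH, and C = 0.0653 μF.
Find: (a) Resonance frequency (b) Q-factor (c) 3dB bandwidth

Step 1 — Resonance condition Im(Z)=0 gives ω₀ = 1/√(LC).
Step 2 — ω₀ = 1/√(0.00617·6.53e-08) = 4.982e+04 rad/s.
Step 3 — f₀ = ω₀/(2π) = 7929 Hz.
Step 4 — Series Q: Q = ω₀L/R = 4.982e+04·0.00617/1410 = 0.218.
Step 5 — 3dB bandwidth: Δω = ω₀/Q = 2.285e+05 rad/s; BW = Δω/(2π) = 3.637e+04 Hz.

(a) f₀ = 7929 Hz  (b) Q = 0.218  (c) BW = 3.637e+04 Hz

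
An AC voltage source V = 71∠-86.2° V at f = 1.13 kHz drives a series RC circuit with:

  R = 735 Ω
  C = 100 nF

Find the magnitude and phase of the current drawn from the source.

Step 1 — Angular frequency: ω = 2π·f = 2π·1130 = 7100 rad/s.
Step 2 — Component impedances:
  R: Z = R = 735 Ω
  C: Z = 1/(jωC) = -j/(ω·C) = 0 - j1408 Ω
Step 3 — Series combination: Z_total = R + C = 735 - j1408 Ω = 1589∠-62.4° Ω.
Step 4 — Source phasor: V = 71∠-86.2° V = 4.705 - j70.84 V.
Step 5 — Ohm's law: I = V / Z_total = (4.705 - j70.84) / (735 - j1408) = 0.0409 - j0.018 A.
Step 6 — Convert to polar: |I| = 0.04469 A, ∠I = -23.8°.

I = 0.04469∠-23.8° A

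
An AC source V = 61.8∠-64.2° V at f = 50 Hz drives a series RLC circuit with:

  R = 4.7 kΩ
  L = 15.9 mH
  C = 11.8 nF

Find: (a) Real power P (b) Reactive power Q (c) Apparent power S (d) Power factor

Step 1 — Angular frequency: ω = 2π·f = 2π·50 = 314.2 rad/s.
Step 2 — Component impedances:
  R: Z = R = 4700 Ω
  L: Z = jωL = j·314.2·0.0159 = 0 + j4.995 Ω
  C: Z = 1/(jωC) = -j/(ω·C) = 0 - j2.698e+05 Ω
Step 3 — Series combination: Z_total = R + L + C = 4700 - j2.697e+05 Ω = 2.698e+05∠-89.0° Ω.
Step 4 — Source phasor: V = 61.8∠-64.2° V = 26.9 - j55.64 V.
Step 5 — Current: I = V / Z = 0.0002079 + j9.609e-05 A = 0.0002291∠24.8° A.
Step 6 — Complex power: S = V·I* = 0.0002466 - j0.01415 VA.
Step 7 — Real power: P = Re(S) = 0.0002466 W.
Step 8 — Reactive power: Q = Im(S) = -0.01415 VAR.
Step 9 — Apparent power: |S| = 0.01416 VA.
Step 10 — Power factor: PF = P/|S| = 0.01742 (leading).

(a) P = 0.0002466 W  (b) Q = -0.01415 VAR  (c) S = 0.01416 VA  (d) PF = 0.01742 (leading)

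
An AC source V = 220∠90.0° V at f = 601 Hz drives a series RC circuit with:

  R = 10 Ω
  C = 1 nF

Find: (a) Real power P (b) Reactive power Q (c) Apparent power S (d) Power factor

Step 1 — Angular frequency: ω = 2π·f = 2π·601 = 3776 rad/s.
Step 2 — Component impedances:
  R: Z = R = 10 Ω
  C: Z = 1/(jωC) = -j/(ω·C) = 0 - j2.648e+05 Ω
Step 3 — Series combination: Z_total = R + C = 10 - j2.648e+05 Ω = 2.648e+05∠-90.0° Ω.
Step 4 — Source phasor: V = 220∠90.0° V = 0 + j220 V.
Step 5 — Current: I = V / Z = -0.0008308 + j3.137e-08 A = 0.0008308∠180.0° A.
Step 6 — Complex power: S = V·I* = 6.902e-06 - j0.1828 VA.
Step 7 — Real power: P = Re(S) = 6.902e-06 W.
Step 8 — Reactive power: Q = Im(S) = -0.1828 VAR.
Step 9 — Apparent power: |S| = 0.1828 VA.
Step 10 — Power factor: PF = P/|S| = 3.776e-05 (leading).

(a) P = 6.902e-06 W  (b) Q = -0.1828 VAR  (c) S = 0.1828 VA  (d) PF = 3.776e-05 (leading)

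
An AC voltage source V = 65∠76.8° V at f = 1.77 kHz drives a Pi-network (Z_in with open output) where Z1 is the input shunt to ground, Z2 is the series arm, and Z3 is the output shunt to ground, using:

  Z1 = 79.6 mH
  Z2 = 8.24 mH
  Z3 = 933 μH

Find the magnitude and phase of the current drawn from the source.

Step 1 — Angular frequency: ω = 2π·f = 2π·1770 = 1.112e+04 rad/s.
Step 2 — Component impedances:
  Z1: Z = jωL = j·1.112e+04·0.0796 = 0 + j885.3 Ω
  Z2: Z = jωL = j·1.112e+04·0.00824 = 0 + j91.64 Ω
  Z3: Z = jωL = j·1.112e+04·0.000933 = 0 + j10.38 Ω
Step 3 — With open output, the series arm Z2 and the output shunt Z3 appear in series to ground: Z2 + Z3 = 0 + j102 Ω.
Step 4 — Parallel with input shunt Z1: Z_in = Z1 || (Z2 + Z3) = 0 + j91.47 Ω = 91.47∠90.0° Ω.
Step 5 — Source phasor: V = 65∠76.8° V = 14.84 + j63.28 V.
Step 6 — Ohm's law: I = V / Z_total = (14.84 + j63.28) / (0 + j91.47) = 0.6918 - j0.1623 A.
Step 7 — Convert to polar: |I| = 0.7106 A, ∠I = -13.2°.

I = 0.7106∠-13.2° A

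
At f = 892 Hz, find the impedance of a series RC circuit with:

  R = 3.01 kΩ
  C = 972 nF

Step 1 — Angular frequency: ω = 2π·f = 2π·892 = 5605 rad/s.
Step 2 — Component impedances:
  R: Z = R = 3010 Ω
  C: Z = 1/(jωC) = -j/(ω·C) = 0 - j183.6 Ω
Step 3 — Series combination: Z_total = R + C = 3010 - j183.6 Ω = 3016∠-3.5° Ω.

Z = 3010 - j183.6 Ω = 3016∠-3.5° Ω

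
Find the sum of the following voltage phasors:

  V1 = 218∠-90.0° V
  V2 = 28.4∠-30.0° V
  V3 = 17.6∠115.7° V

Step 1 — Convert each phasor to rectangular form:
  V1 = 218·(cos(-90.0°) + j·sin(-90.0°)) = 0 - j218 V
  V2 = 28.4·(cos(-30.0°) + j·sin(-30.0°)) = 24.6 - j14.2 V
  V3 = 17.6·(cos(115.7°) + j·sin(115.7°)) = -7.632 + j15.86 V
Step 2 — Sum components: V_total = 16.96 - j216.3 V.
Step 3 — Convert to polar: |V_total| = 217 V, ∠V_total = -85.5°.

V_total = 217∠-85.5° V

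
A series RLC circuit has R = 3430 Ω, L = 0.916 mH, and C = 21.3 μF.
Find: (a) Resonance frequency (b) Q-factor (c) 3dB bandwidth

Step 1 — Resonance: ω₀ = 1/√(LC) = 1/√(0.000916·2.13e-05) = 7159 rad/s.
Step 2 — f₀ = ω₀/(2π) = 1139 Hz.
Step 3 — Series Q: Q = ω₀L/R = 7159·0.000916/3430 = 0.001912.
Step 4 — Bandwidth: Δω = ω₀/Q = 3.745e+06 rad/s; BW = Δω/(2π) = 5.96e+05 Hz.

(a) f₀ = 1139 Hz  (b) Q = 0.001912  (c) BW = 5.96e+05 Hz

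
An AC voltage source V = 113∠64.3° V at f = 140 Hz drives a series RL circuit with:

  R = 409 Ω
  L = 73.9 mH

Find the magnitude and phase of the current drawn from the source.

Step 1 — Angular frequency: ω = 2π·f = 2π·140 = 879.6 rad/s.
Step 2 — Component impedances:
  R: Z = R = 409 Ω
  L: Z = jωL = j·879.6·0.0739 = 0 + j65.01 Ω
Step 3 — Series combination: Z_total = R + L = 409 + j65.01 Ω = 414.1∠9.0° Ω.
Step 4 — Source phasor: V = 113∠64.3° V = 49 + j101.8 V.
Step 5 — Ohm's law: I = V / Z_total = (49 + j101.8) / (409 + j65.01) = 0.1555 + j0.2242 A.
Step 6 — Convert to polar: |I| = 0.2729 A, ∠I = 55.3°.

I = 0.2729∠55.3° A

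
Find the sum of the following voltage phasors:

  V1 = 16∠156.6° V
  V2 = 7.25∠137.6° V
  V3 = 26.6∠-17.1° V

Step 1 — Convert each phasor to rectangular form:
  V1 = 16·(cos(156.6°) + j·sin(156.6°)) = -14.68 + j6.354 V
  V2 = 7.25·(cos(137.6°) + j·sin(137.6°)) = -5.354 + j4.889 V
  V3 = 26.6·(cos(-17.1°) + j·sin(-17.1°)) = 25.42 - j7.821 V
Step 2 — Sum components: V_total = 5.386 + j3.422 V.
Step 3 — Convert to polar: |V_total| = 6.381 V, ∠V_total = 32.4°.

V_total = 6.381∠32.4° V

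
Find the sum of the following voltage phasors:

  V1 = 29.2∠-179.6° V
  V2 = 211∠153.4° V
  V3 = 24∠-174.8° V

Step 1 — Convert each phasor to rectangular form:
  V1 = 29.2·(cos(-179.6°) + j·sin(-179.6°)) = -29.2 - j0.2039 V
  V2 = 211·(cos(153.4°) + j·sin(153.4°)) = -188.7 + j94.48 V
  V3 = 24·(cos(-174.8°) + j·sin(-174.8°)) = -23.9 - j2.175 V
Step 2 — Sum components: V_total = -241.8 + j92.1 V.
Step 3 — Convert to polar: |V_total| = 258.7 V, ∠V_total = 159.1°.

V_total = 258.7∠159.1° V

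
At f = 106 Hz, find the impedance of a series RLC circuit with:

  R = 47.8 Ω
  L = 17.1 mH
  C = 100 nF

Step 1 — Angular frequency: ω = 2π·f = 2π·106 = 666 rad/s.
Step 2 — Component impedances:
  R: Z = R = 47.8 Ω
  L: Z = jωL = j·666·0.0171 = 0 + j11.39 Ω
  C: Z = 1/(jωC) = -j/(ω·C) = 0 - j1.501e+04 Ω
Step 3 — Series combination: Z_total = R + L + C = 47.8 - j1.5e+04 Ω = 1.5e+04∠-89.8° Ω.

Z = 47.8 - j1.5e+04 Ω = 1.5e+04∠-89.8° Ω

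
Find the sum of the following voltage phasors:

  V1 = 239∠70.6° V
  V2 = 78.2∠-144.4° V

Step 1 — Convert each phasor to rectangular form:
  V1 = 239·(cos(70.6°) + j·sin(70.6°)) = 79.39 + j225.4 V
  V2 = 78.2·(cos(-144.4°) + j·sin(-144.4°)) = -63.58 - j45.52 V
Step 2 — Sum components: V_total = 15.8 + j179.9 V.
Step 3 — Convert to polar: |V_total| = 180.6 V, ∠V_total = 85.0°.

V_total = 180.6∠85.0° V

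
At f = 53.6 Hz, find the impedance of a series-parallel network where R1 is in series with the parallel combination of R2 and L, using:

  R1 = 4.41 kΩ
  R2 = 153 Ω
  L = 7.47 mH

Step 1 — Angular frequency: ω = 2π·f = 2π·53.6 = 336.8 rad/s.
Step 2 — Component impedances:
  R1: Z = R = 4410 Ω
  R2: Z = R = 153 Ω
  L: Z = jωL = j·336.8·0.00747 = 0 + j2.516 Ω
Step 3 — Parallel branch: R2 || L = 1/(1/R2 + 1/L) = 0.04135 + j2.515 Ω.
Step 4 — Series with R1: Z_total = R1 + (R2 || L) = 4410 + j2.515 Ω = 4410∠0.0° Ω.

Z = 4410 + j2.515 Ω = 4410∠0.0° Ω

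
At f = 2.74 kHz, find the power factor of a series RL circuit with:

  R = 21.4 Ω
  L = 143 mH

Step 1 — Angular frequency: ω = 2π·f = 2π·2740 = 1.722e+04 rad/s.
Step 2 — Component impedances:
  R: Z = R = 21.4 Ω
  L: Z = jωL = j·1.722e+04·0.143 = 0 + j2462 Ω
Step 3 — Series combination: Z_total = R + L = 21.4 + j2462 Ω = 2462∠89.5° Ω.
Step 4 — Power factor: PF = cos(φ) = Re(Z)/|Z| = 21.4/2462 = 0.008692.
Step 5 — Type: Im(Z) = 2462 ⇒ lagging (phase φ = 89.5°).

PF = 0.008692 (lagging, φ = 89.5°)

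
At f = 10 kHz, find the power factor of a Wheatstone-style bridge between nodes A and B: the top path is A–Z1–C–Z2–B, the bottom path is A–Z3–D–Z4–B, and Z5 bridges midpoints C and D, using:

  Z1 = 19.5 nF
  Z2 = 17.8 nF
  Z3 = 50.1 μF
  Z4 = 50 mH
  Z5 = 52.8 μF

Step 1 — Angular frequency: ω = 2π·f = 2π·1e+04 = 6.283e+04 rad/s.
Step 2 — Component impedances:
  Z1: Z = 1/(jωC) = -j/(ω·C) = 0 - j816.2 Ω
  Z2: Z = 1/(jωC) = -j/(ω·C) = 0 - j894.1 Ω
  Z3: Z = 1/(jωC) = -j/(ω·C) = 0 - j0.3177 Ω
  Z4: Z = jωL = j·6.283e+04·0.05 = 0 + j3142 Ω
  Z5: Z = 1/(jωC) = -j/(ω·C) = 0 - j0.3014 Ω
Step 3 — Bridge requires nodal analysis (the Z5 bridge couples midpoints C and D, so the two paths cannot be reduced to a simple series/parallel combination). Setting node B to ground and injecting 1 A at node A, the 3-node admittance system at A, C, D solves to V_A = Z_AB = 0 - j1251 Ω = 1251∠-90.0° Ω.
Step 4 — Power factor: PF = cos(φ) = Re(Z)/|Z| = 0/1251 = 0.
Step 5 — Type: Im(Z) = -1251 ⇒ leading (phase φ = -90.0°).

PF = 0 (leading, φ = -90.0°)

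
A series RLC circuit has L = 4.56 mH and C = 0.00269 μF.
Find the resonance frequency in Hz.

Step 1 — Resonance condition Im(Z)=0 gives ω₀ = 1/√(LC).
Step 2 — ω₀ = 1/√(0.00456·2.69e-09) = 2.855e+05 rad/s.
Step 3 — f₀ = ω₀/(2π) = 4.544e+04 Hz.

f₀ = 4.544e+04 Hz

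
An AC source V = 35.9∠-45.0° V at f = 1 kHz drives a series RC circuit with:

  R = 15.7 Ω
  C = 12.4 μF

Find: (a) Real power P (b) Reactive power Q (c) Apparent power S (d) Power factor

Step 1 — Angular frequency: ω = 2π·f = 2π·1000 = 6283 rad/s.
Step 2 — Component impedances:
  R: Z = R = 15.7 Ω
  C: Z = 1/(jωC) = -j/(ω·C) = 0 - j12.84 Ω
Step 3 — Series combination: Z_total = R + C = 15.7 - j12.84 Ω = 20.28∠-39.3° Ω.
Step 4 — Source phasor: V = 35.9∠-45.0° V = 25.39 - j25.39 V.
Step 5 — Current: I = V / Z = 1.761 - j0.1769 A = 1.77∠-5.7° A.
Step 6 — Complex power: S = V·I* = 49.2 - j40.23 VA.
Step 7 — Real power: P = Re(S) = 49.2 W.
Step 8 — Reactive power: Q = Im(S) = -40.23 VAR.
Step 9 — Apparent power: |S| = 63.55 VA.
Step 10 — Power factor: PF = P/|S| = 0.7742 (leading).

(a) P = 49.2 W  (b) Q = -40.23 VAR  (c) S = 63.55 VA  (d) PF = 0.7742 (leading)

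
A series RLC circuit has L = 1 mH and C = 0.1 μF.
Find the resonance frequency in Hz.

Step 1 — Resonance condition Im(Z)=0 gives ω₀ = 1/√(LC).
Step 2 — ω₀ = 1/√(0.001·1e-07) = 1e+05 rad/s.
Step 3 — f₀ = ω₀/(2π) = 1.592e+04 Hz.

f₀ = 1.592e+04 Hz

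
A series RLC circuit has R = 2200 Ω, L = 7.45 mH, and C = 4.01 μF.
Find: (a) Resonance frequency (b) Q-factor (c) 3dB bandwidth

Step 1 — Resonance: ω₀ = 1/√(LC) = 1/√(0.00745·4.01e-06) = 5786 rad/s.
Step 2 — f₀ = ω₀/(2π) = 920.8 Hz.
Step 3 — Series Q: Q = ω₀L/R = 5786·0.00745/2200 = 0.01959.
Step 4 — Bandwidth: Δω = ω₀/Q = 2.953e+05 rad/s; BW = Δω/(2π) = 4.7e+04 Hz.

(a) f₀ = 920.8 Hz  (b) Q = 0.01959  (c) BW = 4.7e+04 Hz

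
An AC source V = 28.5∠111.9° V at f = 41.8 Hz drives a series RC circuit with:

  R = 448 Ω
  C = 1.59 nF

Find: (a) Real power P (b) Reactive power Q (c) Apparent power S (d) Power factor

Step 1 — Angular frequency: ω = 2π·f = 2π·41.8 = 262.6 rad/s.
Step 2 — Component impedances:
  R: Z = R = 448 Ω
  C: Z = 1/(jωC) = -j/(ω·C) = 0 - j2.395e+06 Ω
Step 3 — Series combination: Z_total = R + C = 448 - j2.395e+06 Ω = 2.395e+06∠-90.0° Ω.
Step 4 — Source phasor: V = 28.5∠111.9° V = -10.63 + j26.44 V.
Step 5 — Current: I = V / Z = -1.104e-05 - j4.437e-06 A = 1.19e-05∠-158.1° A.
Step 6 — Complex power: S = V·I* = 6.346e-08 - j0.0003392 VA.
Step 7 — Real power: P = Re(S) = 6.346e-08 W.
Step 8 — Reactive power: Q = Im(S) = -0.0003392 VAR.
Step 9 — Apparent power: |S| = 0.0003392 VA.
Step 10 — Power factor: PF = P/|S| = 0.0001871 (leading).

(a) P = 6.346e-08 W  (b) Q = -0.0003392 VAR  (c) S = 0.0003392 VA  (d) PF = 0.0001871 (leading)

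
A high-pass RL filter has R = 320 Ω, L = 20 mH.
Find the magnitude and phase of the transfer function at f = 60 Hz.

Step 1 — Angular frequency: ω = 2π·60 = 377 rad/s.
Step 2 — Transfer function: H(jω) = jωL/(R + jωL).
Step 3 — Numerator jωL = j·7.54; denominator R + jωL = 320 + j7.54.
Step 4 — H = 0.0005549 + j0.02355.
Step 5 — Magnitude: |H| = 0.02356 (-32.6 dB); phase: φ = 88.7°.

|H| = 0.02356 (-32.6 dB), φ = 88.7°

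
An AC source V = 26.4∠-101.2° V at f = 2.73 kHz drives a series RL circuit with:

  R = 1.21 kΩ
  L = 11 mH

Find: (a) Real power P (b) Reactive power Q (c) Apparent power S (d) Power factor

Step 1 — Angular frequency: ω = 2π·f = 2π·2730 = 1.715e+04 rad/s.
Step 2 — Component impedances:
  R: Z = R = 1210 Ω
  L: Z = jωL = j·1.715e+04·0.011 = 0 + j188.7 Ω
Step 3 — Series combination: Z_total = R + L = 1210 + j188.7 Ω = 1225∠8.9° Ω.
Step 4 — Source phasor: V = 26.4∠-101.2° V = -5.128 - j25.9 V.
Step 5 — Current: I = V / Z = -0.007395 - j0.02025 A = 0.02156∠-110.1° A.
Step 6 — Complex power: S = V·I* = 0.5623 + j0.08769 VA.
Step 7 — Real power: P = Re(S) = 0.5623 W.
Step 8 — Reactive power: Q = Im(S) = 0.08769 VAR.
Step 9 — Apparent power: |S| = 0.5691 VA.
Step 10 — Power factor: PF = P/|S| = 0.9881 (lagging).

(a) P = 0.5623 W  (b) Q = 0.08769 VAR  (c) S = 0.5691 VA  (d) PF = 0.9881 (lagging)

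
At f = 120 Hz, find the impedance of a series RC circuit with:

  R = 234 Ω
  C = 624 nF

Step 1 — Angular frequency: ω = 2π·f = 2π·120 = 754 rad/s.
Step 2 — Component impedances:
  R: Z = R = 234 Ω
  C: Z = 1/(jωC) = -j/(ω·C) = 0 - j2125 Ω
Step 3 — Series combination: Z_total = R + C = 234 - j2125 Ω = 2138∠-83.7° Ω.

Z = 234 - j2125 Ω = 2138∠-83.7° Ω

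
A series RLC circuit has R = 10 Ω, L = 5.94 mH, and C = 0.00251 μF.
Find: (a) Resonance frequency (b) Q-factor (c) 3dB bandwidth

Step 1 — Resonance: ω₀ = 1/√(LC) = 1/√(0.00594·2.51e-09) = 2.59e+05 rad/s.
Step 2 — f₀ = ω₀/(2π) = 4.122e+04 Hz.
Step 3 — Series Q: Q = ω₀L/R = 2.59e+05·0.00594/10 = 153.8.
Step 4 — Bandwidth: Δω = ω₀/Q = 1684 rad/s; BW = Δω/(2π) = 267.9 Hz.

(a) f₀ = 4.122e+04 Hz  (b) Q = 153.8  (c) BW = 267.9 Hz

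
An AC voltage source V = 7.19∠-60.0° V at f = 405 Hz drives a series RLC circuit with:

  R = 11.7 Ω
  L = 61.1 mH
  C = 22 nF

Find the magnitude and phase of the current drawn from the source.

Step 1 — Angular frequency: ω = 2π·f = 2π·405 = 2545 rad/s.
Step 2 — Component impedances:
  R: Z = R = 11.7 Ω
  L: Z = jωL = j·2545·0.0611 = 0 + j155.5 Ω
  C: Z = 1/(jωC) = -j/(ω·C) = 0 - j1.786e+04 Ω
Step 3 — Series combination: Z_total = R + L + C = 11.7 - j1.771e+04 Ω = 1.771e+04∠-90.0° Ω.
Step 4 — Source phasor: V = 7.19∠-60.0° V = 3.595 - j6.227 V.
Step 5 — Ohm's law: I = V / Z_total = (3.595 - j6.227) / (11.7 - j1.771e+04) = 0.0003518 + j0.0002028 A.
Step 6 — Convert to polar: |I| = 0.0004061 A, ∠I = 30.0°.

I = 0.0004061∠30.0° A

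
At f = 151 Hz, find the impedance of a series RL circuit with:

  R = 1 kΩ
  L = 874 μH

Step 1 — Angular frequency: ω = 2π·f = 2π·151 = 948.8 rad/s.
Step 2 — Component impedances:
  R: Z = R = 1000 Ω
  L: Z = jωL = j·948.8·0.000874 = 0 + j0.8292 Ω
Step 3 — Series combination: Z_total = R + L = 1000 + j0.8292 Ω = 1000∠0.0° Ω.

Z = 1000 + j0.8292 Ω = 1000∠0.0° Ω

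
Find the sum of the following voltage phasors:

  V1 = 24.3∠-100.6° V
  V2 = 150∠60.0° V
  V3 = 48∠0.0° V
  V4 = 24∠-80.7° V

Step 1 — Convert each phasor to rectangular form:
  V1 = 24.3·(cos(-100.6°) + j·sin(-100.6°)) = -4.47 - j23.89 V
  V2 = 150·(cos(60.0°) + j·sin(60.0°)) = 75 + j129.9 V
  V3 = 48·(cos(0.0°) + j·sin(0.0°)) = 48 V
  V4 = 24·(cos(-80.7°) + j·sin(-80.7°)) = 3.878 - j23.68 V
Step 2 — Sum components: V_total = 122.4 + j82.33 V.
Step 3 — Convert to polar: |V_total| = 147.5 V, ∠V_total = 33.9°.

V_total = 147.5∠33.9° V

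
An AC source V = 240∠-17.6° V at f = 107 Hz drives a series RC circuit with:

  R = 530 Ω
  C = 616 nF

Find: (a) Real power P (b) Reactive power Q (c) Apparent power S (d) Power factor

Step 1 — Angular frequency: ω = 2π·f = 2π·107 = 672.3 rad/s.
Step 2 — Component impedances:
  R: Z = R = 530 Ω
  C: Z = 1/(jωC) = -j/(ω·C) = 0 - j2415 Ω
Step 3 — Series combination: Z_total = R + C = 530 - j2415 Ω = 2472∠-77.6° Ω.
Step 4 — Source phasor: V = 240∠-17.6° V = 228.8 - j72.57 V.
Step 5 — Current: I = V / Z = 0.04851 + j0.08409 A = 0.09708∠60.0° A.
Step 6 — Complex power: S = V·I* = 4.995 - j22.76 VA.
Step 7 — Real power: P = Re(S) = 4.995 W.
Step 8 — Reactive power: Q = Im(S) = -22.76 VAR.
Step 9 — Apparent power: |S| = 23.3 VA.
Step 10 — Power factor: PF = P/|S| = 0.2144 (leading).

(a) P = 4.995 W  (b) Q = -22.76 VAR  (c) S = 23.3 VA  (d) PF = 0.2144 (leading)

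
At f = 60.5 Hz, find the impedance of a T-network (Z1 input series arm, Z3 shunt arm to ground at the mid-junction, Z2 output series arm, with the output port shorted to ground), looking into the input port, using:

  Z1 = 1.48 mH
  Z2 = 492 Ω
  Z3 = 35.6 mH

Step 1 — Angular frequency: ω = 2π·f = 2π·60.5 = 380.1 rad/s.
Step 2 — Component impedances:
  Z1: Z = jωL = j·380.1·0.00148 = 0 + j0.5626 Ω
  Z2: Z = R = 492 Ω
  Z3: Z = jωL = j·380.1·0.0356 = 0 + j13.53 Ω
Step 3 — With the output port shorted to ground, the output series arm Z2 runs from the junction to ground; the shunt arm Z3 also runs from the junction to ground. They appear in parallel: Z3 || Z2 = 0.3719 + j13.52 Ω.
Step 4 — Series with input arm Z1: Z_in = Z1 + (Z3 || Z2) = 0.3719 + j14.09 Ω = 14.09∠88.5° Ω.

Z = 0.3719 + j14.09 Ω = 14.09∠88.5° Ω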